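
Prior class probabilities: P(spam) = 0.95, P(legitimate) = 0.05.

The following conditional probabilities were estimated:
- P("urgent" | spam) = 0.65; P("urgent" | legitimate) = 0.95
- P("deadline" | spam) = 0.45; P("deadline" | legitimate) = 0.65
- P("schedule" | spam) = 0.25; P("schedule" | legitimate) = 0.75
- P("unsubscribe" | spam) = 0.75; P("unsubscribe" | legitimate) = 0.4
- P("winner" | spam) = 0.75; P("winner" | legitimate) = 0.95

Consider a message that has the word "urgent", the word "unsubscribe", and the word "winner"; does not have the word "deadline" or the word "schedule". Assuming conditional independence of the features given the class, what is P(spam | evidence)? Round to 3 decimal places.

spam: 0.95 × 0.65 × (1−0.45) × (1−0.25) × 0.75 × 0.75 = 0.143279296875
legitimate: 0.05 × 0.95 × (1−0.65) × (1−0.75) × 0.4 × 0.95 = 0.001579375
P(spam | x) = 0.143279296875 / 0.144858671875 ≈ 0.989

0.989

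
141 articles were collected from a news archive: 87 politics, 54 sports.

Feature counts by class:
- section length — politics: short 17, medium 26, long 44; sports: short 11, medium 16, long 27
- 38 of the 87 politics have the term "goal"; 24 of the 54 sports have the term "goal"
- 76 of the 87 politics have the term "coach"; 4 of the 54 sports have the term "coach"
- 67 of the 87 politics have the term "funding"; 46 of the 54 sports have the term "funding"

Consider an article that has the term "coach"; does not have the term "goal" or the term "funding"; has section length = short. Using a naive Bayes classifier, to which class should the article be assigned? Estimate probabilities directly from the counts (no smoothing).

politics

politics: (87/141) × (17/87) × (49/87) × (76/87) × (20/87) ≈ 0.0136368
sports: (54/141) × (11/54) × (30/54) × (4/54) × (8/54) ≈ 0.000475624
Highest score → politics.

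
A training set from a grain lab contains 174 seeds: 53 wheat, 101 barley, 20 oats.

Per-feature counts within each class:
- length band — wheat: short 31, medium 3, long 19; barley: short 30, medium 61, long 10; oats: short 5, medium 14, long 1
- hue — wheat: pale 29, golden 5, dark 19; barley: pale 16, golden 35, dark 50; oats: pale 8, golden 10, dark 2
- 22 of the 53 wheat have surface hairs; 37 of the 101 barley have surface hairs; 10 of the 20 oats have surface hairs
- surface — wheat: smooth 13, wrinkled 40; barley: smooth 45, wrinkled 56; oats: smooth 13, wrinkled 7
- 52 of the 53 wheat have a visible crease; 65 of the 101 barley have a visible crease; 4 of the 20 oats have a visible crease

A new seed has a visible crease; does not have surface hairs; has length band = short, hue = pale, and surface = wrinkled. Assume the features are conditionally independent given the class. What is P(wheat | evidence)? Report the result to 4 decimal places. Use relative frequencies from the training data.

0.8652

wheat: (53/174) × (31/53) × (29/53) × (31/53) × (40/53) × (52/53) ≈ 0.0422213
barley: (101/174) × (30/101) × (16/101) × (64/101) × (56/101) × (65/101) ≈ 0.00617572
oats: (20/174) × (5/20) × (8/20) × (10/20) × (7/20) × (4/20) ≈ 0.000402299
P(wheat | x) = 0.0422213 / 0.048799319 ≈ 0.8652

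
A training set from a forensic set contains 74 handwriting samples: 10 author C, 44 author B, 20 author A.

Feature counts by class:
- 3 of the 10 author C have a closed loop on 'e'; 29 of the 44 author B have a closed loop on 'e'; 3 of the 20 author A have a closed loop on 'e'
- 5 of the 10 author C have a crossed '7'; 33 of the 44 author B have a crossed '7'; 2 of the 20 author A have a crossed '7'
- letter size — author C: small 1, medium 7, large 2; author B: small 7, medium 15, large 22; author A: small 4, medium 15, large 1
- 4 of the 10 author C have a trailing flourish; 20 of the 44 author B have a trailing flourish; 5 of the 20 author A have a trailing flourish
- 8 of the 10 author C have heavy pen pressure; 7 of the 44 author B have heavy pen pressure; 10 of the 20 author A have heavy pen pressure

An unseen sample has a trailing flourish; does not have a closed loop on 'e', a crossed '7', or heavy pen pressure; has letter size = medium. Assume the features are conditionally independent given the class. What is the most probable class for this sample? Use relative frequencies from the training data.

author A

author C: (10/74) × (7/10) × (5/10) × (7/10) × (4/10) × (2/10) ≈ 0.00264865
author B: (44/74) × (15/44) × (11/44) × (15/44) × (20/44) × (37/44) ≈ 0.00660335
author A: (20/74) × (17/20) × (18/20) × (15/20) × (5/20) × (10/20) ≈ 0.0193834
Highest score → author A.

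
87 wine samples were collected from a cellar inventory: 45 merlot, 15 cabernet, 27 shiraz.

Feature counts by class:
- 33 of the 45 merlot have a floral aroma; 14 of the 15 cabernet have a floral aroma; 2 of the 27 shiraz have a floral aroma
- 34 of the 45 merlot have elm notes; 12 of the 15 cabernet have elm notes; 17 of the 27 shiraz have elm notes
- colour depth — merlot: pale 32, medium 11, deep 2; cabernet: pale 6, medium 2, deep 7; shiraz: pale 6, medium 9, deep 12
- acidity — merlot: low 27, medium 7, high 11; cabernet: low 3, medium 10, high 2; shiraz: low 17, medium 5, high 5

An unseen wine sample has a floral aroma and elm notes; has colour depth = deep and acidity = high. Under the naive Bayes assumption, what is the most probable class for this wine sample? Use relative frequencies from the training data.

cabernet

merlot: (45/87) × (33/45) × (34/45) × (2/45) × (11/45) ≈ 0.00311357
cabernet: (15/87) × (14/15) × (12/15) × (7/15) × (2/15) ≈ 0.00801022
shiraz: (27/87) × (2/27) × (17/27) × (12/27) × (5/27) ≈ 0.0011913
Highest score → cabernet.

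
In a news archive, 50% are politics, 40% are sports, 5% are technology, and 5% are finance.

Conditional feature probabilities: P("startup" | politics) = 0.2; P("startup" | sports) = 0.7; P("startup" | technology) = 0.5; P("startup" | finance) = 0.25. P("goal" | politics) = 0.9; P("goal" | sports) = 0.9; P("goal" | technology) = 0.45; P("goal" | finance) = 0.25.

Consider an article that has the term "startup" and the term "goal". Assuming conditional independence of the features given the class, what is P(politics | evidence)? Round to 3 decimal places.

politics: 0.5 × 0.2 × 0.9 = 0.09
sports: 0.4 × 0.7 × 0.9 = 0.252
technology: 0.05 × 0.5 × 0.45 = 0.01125
finance: 0.05 × 0.25 × 0.25 = 0.003125
P(politics | x) = 0.09 / 0.356375 ≈ 0.253

0.253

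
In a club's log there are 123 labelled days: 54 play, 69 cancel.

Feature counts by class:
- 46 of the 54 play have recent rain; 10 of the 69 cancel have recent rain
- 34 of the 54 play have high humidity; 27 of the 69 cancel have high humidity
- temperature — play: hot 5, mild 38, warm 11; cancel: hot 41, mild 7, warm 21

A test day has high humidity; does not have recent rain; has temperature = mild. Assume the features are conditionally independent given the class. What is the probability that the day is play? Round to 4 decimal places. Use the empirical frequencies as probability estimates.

0.6021

play: (54/123) × (8/54) × (34/54) × (38/54) ≈ 0.0288177
cancel: (69/123) × (59/69) × (27/69) × (7/69) ≈ 0.0190419
P(play | x) = 0.0288177 / 0.0478596 ≈ 0.6021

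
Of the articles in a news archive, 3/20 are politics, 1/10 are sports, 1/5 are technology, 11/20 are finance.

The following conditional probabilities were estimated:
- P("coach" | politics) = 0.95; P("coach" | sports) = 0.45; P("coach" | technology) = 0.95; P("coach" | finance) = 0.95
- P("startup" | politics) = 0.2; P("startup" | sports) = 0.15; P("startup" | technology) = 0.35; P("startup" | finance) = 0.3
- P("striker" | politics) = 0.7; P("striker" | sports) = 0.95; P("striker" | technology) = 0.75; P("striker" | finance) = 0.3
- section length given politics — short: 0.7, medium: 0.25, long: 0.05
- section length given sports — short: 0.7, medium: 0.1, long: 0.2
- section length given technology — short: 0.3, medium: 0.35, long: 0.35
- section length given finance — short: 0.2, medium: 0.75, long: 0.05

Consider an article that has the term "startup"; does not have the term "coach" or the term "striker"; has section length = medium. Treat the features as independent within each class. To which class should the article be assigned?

finance

politics: 0.15 × (1−0.95) × 0.2 × (1−0.7) × 0.25 = 0.0001125
sports: 0.1 × (1−0.45) × 0.15 × (1−0.95) × 0.1 = 0.00004125
technology: 0.2 × (1−0.95) × 0.35 × (1−0.75) × 0.35 = 0.00030625
finance: 0.55 × (1−0.95) × 0.3 × (1−0.3) × 0.75 = 0.00433125
Highest score → finance.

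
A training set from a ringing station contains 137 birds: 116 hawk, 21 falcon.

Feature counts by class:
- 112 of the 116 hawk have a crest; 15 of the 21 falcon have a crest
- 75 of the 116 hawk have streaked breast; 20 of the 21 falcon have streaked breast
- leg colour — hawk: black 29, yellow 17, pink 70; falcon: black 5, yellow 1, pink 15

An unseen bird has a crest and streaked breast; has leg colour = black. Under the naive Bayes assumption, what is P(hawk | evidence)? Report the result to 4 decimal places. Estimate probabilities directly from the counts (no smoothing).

0.8418

hawk: (116/137) × (112/116) × (75/116) × (29/116) ≈ 0.132142
falcon: (21/137) × (15/21) × (20/21) × (5/21) ≈ 0.0248274
P(hawk | x) = 0.132142 / 0.1569694 ≈ 0.8418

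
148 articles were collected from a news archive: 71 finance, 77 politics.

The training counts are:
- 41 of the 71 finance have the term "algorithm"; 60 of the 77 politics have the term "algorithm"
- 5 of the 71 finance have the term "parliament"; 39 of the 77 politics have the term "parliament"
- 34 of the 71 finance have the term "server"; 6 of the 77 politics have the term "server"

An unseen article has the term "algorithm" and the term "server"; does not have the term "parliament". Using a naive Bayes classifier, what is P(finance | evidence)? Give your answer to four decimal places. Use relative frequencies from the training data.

finance: (71/148) × (41/71) × (66/71) × (34/71) ≈ 0.123319
politics: (77/148) × (60/77) × (38/77) × (6/77) ≈ 0.0155899
P(finance | x) = 0.123319 / 0.1389089 ≈ 0.8878

0.8878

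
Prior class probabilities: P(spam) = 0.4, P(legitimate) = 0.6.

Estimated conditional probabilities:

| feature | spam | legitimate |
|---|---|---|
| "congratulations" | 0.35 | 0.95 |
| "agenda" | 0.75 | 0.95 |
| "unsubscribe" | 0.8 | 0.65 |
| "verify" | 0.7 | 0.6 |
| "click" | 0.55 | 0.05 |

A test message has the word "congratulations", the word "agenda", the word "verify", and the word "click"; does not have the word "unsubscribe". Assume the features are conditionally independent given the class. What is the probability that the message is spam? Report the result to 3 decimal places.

0.587

spam: 0.4 × 0.35 × 0.75 × (1−0.8) × 0.7 × 0.55 = 0.008085
legitimate: 0.6 × 0.95 × 0.95 × (1−0.65) × 0.6 × 0.05 = 0.00568575
P(spam | x) = 0.008085 / 0.01377075 ≈ 0.587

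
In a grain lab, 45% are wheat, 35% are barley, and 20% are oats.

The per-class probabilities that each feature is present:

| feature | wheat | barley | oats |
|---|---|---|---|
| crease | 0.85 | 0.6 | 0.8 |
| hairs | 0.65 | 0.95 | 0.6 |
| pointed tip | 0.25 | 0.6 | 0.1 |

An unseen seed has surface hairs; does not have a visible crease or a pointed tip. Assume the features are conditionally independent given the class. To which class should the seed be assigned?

barley

wheat: 0.45 × (1−0.85) × 0.65 × (1−0.25) = 0.03290625
barley: 0.35 × (1−0.6) × 0.95 × (1−0.6) = 0.0532
oats: 0.2 × (1−0.8) × 0.6 × (1−0.1) = 0.0216
Highest score → barley.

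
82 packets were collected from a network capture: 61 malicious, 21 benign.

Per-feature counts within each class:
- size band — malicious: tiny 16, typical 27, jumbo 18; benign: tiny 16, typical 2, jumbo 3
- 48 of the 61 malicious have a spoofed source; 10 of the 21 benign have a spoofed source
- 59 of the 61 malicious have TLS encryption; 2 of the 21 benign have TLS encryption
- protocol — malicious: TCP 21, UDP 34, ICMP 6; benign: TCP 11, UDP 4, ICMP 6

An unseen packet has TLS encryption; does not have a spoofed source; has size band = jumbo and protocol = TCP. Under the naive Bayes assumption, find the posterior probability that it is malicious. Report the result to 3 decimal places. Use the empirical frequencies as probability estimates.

malicious: (61/82) × (18/61) × (13/61) × (59/61) × (21/61) ≈ 0.015577
benign: (21/82) × (3/21) × (11/21) × (2/21) × (11/21) ≈ 0.000956015
P(malicious | x) = 0.015577 / 0.016533015 ≈ 0.942

0.942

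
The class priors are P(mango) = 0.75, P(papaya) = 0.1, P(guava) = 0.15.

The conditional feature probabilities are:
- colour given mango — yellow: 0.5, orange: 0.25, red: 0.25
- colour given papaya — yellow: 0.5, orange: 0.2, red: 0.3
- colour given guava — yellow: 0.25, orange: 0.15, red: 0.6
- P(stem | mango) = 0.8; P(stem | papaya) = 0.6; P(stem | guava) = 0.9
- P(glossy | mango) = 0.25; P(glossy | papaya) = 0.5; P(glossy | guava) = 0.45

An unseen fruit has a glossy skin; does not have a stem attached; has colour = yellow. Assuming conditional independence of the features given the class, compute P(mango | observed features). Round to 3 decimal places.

mango: 0.75 × 0.5 × (1−0.8) × 0.25 = 0.01875
papaya: 0.1 × 0.5 × (1−0.6) × 0.5 = 0.01
guava: 0.15 × 0.25 × (1−0.9) × 0.45 = 0.0016875
P(mango | x) = 0.01875 / 0.0304375 ≈ 0.616

0.616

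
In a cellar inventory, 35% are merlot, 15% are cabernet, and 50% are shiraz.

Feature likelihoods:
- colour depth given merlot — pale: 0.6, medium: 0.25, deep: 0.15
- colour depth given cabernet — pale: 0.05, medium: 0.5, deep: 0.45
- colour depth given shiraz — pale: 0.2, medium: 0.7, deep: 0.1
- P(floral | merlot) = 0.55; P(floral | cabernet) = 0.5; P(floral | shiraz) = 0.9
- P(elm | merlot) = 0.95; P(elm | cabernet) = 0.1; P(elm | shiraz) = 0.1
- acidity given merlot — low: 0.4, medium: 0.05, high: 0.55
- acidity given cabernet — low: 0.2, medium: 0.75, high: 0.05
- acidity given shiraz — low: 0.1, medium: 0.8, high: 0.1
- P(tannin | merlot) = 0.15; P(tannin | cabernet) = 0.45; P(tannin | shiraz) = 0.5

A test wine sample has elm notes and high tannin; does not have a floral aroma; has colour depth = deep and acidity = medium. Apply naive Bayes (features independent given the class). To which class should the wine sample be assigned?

cabernet

merlot: 0.35 × 0.15 × (1−0.55) × 0.95 × 0.05 × 0.15 = 0.000168328125
cabernet: 0.15 × 0.45 × (1−0.5) × 0.1 × 0.75 × 0.45 = 0.0011390625
shiraz: 0.5 × 0.1 × (1−0.9) × 0.1 × 0.8 × 0.5 = 0.0002
Highest score → cabernet.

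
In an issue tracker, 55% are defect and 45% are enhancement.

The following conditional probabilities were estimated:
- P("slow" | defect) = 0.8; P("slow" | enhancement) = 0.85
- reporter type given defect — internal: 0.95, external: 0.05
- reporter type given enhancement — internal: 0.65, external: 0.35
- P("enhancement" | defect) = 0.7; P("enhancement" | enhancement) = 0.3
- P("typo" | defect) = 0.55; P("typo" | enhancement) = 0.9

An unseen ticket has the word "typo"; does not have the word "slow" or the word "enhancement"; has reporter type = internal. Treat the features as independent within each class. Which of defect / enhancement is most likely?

defect: 0.55 × (1−0.8) × 0.95 × (1−0.7) × 0.55 = 0.0172425
enhancement: 0.45 × (1−0.85) × 0.65 × (1−0.3) × 0.9 = 0.02764125
Highest score → enhancement.

enhancement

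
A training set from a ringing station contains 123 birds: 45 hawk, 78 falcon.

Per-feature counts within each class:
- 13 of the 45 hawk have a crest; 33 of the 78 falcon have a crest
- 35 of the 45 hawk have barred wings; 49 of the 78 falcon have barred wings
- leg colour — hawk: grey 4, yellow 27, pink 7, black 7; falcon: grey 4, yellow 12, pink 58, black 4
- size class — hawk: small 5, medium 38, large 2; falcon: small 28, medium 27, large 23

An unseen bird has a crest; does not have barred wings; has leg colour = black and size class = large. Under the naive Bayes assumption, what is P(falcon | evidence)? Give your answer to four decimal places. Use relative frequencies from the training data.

hawk: (45/123) × (13/45) × (10/45) × (7/45) × (2/45) ≈ 0.000162379
falcon: (78/123) × (33/78) × (29/78) × (4/78) × (23/78) ≈ 0.00150838
P(falcon | x) = 0.00150838 / 0.001670759 ≈ 0.9028

0.9028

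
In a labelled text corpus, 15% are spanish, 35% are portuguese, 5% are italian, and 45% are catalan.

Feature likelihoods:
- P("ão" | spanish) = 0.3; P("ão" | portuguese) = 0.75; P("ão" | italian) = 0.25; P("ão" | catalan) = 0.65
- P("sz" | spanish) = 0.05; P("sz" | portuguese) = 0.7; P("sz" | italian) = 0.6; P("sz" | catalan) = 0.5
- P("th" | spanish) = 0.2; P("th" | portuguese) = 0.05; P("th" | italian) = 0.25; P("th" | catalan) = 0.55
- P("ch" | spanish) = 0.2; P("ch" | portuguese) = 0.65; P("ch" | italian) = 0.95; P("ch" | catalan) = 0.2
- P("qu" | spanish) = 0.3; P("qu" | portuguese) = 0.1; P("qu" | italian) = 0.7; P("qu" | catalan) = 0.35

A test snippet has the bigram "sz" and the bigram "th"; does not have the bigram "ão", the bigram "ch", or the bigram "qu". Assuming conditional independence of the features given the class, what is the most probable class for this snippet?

spanish: 0.15 × (1−0.3) × 0.05 × 0.2 × (1−0.2) × (1−0.3) = 0.000588
portuguese: 0.35 × (1−0.75) × 0.7 × 0.05 × (1−0.65) × (1−0.1) = 0.0009646875
italian: 0.05 × (1−0.25) × 0.6 × 0.25 × (1−0.95) × (1−0.7) = 0.000084375
catalan: 0.45 × (1−0.65) × 0.5 × 0.55 × (1−0.2) × (1−0.35) = 0.0225225
Highest score → catalan.

catalan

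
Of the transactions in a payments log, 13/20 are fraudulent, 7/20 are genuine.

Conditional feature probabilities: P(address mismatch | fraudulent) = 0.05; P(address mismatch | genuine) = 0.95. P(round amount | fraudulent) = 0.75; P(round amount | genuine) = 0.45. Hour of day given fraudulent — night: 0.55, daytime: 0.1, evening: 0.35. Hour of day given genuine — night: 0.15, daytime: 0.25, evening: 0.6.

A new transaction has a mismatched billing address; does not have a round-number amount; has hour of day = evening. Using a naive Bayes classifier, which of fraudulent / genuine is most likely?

fraudulent: 0.65 × 0.05 × (1−0.75) × 0.35 = 0.00284375
genuine: 0.35 × 0.95 × (1−0.45) × 0.6 = 0.109725
Highest score → genuine.

genuine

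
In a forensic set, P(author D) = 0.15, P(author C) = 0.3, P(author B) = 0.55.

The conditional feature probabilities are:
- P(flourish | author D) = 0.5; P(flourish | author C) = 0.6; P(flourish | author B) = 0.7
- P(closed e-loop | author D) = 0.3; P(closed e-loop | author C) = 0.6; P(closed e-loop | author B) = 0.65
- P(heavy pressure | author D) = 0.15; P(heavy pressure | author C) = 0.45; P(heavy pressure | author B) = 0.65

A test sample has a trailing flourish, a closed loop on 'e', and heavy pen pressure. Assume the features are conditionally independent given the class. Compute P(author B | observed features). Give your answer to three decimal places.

0.758

author D: 0.15 × 0.5 × 0.3 × 0.15 = 0.003375
author C: 0.3 × 0.6 × 0.6 × 0.45 = 0.0486
author B: 0.55 × 0.7 × 0.65 × 0.65 = 0.1626625
P(author B | x) = 0.1626625 / 0.2146375 ≈ 0.758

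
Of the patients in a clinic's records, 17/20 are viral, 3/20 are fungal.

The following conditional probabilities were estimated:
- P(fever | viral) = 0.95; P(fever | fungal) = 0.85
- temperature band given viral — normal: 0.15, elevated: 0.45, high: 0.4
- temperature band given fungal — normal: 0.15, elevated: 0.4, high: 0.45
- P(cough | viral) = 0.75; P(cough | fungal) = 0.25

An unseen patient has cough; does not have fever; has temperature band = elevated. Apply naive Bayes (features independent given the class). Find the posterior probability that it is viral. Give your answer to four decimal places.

viral: 0.85 × (1−0.95) × 0.45 × 0.75 = 0.01434375
fungal: 0.15 × (1−0.85) × 0.4 × 0.25 = 0.00225
P(viral | x) = 0.01434375 / 0.01659375 ≈ 0.8644

0.8644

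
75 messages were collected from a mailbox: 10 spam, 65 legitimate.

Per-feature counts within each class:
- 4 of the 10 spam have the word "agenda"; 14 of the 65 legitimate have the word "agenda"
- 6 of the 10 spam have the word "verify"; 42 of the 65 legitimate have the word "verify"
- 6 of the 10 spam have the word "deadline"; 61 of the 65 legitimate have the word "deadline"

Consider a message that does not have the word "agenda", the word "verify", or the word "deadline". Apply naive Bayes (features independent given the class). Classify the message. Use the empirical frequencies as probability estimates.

legitimate

spam: (10/75) × (6/10) × (4/10) × (4/10) = 0.0128
legitimate: (65/75) × (51/65) × (23/65) × (4/65) ≈ 0.0148071
Highest score → legitimate.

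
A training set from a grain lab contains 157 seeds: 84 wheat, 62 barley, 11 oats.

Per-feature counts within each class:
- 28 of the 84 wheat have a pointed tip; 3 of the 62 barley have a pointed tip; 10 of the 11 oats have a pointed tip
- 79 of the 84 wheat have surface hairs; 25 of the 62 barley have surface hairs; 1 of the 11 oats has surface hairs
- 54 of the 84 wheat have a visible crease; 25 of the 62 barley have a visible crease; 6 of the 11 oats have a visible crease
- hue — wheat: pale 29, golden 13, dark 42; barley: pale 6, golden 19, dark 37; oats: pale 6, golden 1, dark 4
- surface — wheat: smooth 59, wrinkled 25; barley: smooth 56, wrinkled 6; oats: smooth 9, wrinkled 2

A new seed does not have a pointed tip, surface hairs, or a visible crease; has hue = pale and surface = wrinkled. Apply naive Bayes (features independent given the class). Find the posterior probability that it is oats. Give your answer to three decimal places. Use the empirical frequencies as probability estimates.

wheat: (84/157) × (56/84) × (5/84) × (30/84) × (29/84) × (25/84) ≈ 0.000779113
barley: (62/157) × (59/62) × (37/62) × (37/62) × (6/62) × (6/62) ≈ 0.00125341
oats: (11/157) × (1/11) × (10/11) × (5/11) × (6/11) × (2/11) ≈ 0.000261024
P(oats | x) = 0.000261024 / 0.002293547 ≈ 0.114

0.114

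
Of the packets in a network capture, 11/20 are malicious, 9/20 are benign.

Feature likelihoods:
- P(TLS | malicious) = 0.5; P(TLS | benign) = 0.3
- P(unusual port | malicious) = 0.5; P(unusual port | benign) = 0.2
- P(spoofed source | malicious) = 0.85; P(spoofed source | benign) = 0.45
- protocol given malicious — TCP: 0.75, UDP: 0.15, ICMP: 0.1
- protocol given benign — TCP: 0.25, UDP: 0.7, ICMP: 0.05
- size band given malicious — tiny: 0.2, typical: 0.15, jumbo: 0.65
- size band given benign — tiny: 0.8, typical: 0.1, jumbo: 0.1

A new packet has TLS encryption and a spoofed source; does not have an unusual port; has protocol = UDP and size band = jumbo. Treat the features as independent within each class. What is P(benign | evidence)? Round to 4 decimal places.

0.2299

malicious: 0.55 × 0.5 × (1−0.5) × 0.85 × 0.15 × 0.65 = 0.0113953125
benign: 0.45 × 0.3 × (1−0.2) × 0.45 × 0.7 × 0.1 = 0.003402
P(benign | x) = 0.003402 / 0.0147973125 ≈ 0.2299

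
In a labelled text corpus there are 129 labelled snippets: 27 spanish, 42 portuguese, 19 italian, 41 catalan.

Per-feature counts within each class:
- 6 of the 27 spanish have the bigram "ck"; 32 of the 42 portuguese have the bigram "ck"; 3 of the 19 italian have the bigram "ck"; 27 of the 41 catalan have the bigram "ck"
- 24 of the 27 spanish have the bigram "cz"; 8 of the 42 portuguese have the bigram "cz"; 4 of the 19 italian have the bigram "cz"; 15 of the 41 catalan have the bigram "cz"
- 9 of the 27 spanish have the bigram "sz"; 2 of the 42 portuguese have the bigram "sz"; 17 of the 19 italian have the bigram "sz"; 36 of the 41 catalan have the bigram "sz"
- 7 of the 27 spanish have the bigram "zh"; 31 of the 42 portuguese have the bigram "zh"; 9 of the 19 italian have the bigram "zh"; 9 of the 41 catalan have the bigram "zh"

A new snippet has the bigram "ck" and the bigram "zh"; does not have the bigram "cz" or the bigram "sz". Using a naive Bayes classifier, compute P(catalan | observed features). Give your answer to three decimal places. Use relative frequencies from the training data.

spanish: (27/129) × (6/27) × (3/27) × (18/27) × (7/27) ≈ 0.000893227
portuguese: (42/129) × (32/42) × (34/42) × (40/42) × (31/42) ≈ 0.14116
italian: (19/129) × (3/19) × (15/19) × (2/19) × (9/19) ≈ 0.00091545
catalan: (41/129) × (27/41) × (26/41) × (5/41) × (9/41) ≈ 0.00355311
P(catalan | x) = 0.00355311 / 0.146521787 ≈ 0.024

0.024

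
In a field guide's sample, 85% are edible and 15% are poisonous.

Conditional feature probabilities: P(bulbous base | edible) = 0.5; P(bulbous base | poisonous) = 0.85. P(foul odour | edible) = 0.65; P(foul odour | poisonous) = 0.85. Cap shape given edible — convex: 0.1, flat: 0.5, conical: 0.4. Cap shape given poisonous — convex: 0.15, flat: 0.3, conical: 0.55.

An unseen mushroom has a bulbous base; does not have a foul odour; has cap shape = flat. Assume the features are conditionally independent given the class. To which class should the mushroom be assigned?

edible

edible: 0.85 × 0.5 × (1−0.65) × 0.5 = 0.074375
poisonous: 0.15 × 0.85 × (1−0.85) × 0.3 = 0.0057375
Highest score → edible.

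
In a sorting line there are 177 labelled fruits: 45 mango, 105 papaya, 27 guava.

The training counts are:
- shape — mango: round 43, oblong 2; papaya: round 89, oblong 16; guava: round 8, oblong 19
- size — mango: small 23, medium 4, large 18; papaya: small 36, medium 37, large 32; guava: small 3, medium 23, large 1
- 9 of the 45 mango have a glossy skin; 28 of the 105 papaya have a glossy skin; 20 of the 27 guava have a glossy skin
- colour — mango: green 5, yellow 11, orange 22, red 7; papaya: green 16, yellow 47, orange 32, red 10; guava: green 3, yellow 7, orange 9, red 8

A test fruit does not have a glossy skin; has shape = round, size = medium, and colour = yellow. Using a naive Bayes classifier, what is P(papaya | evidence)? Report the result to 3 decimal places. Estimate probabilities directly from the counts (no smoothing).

0.895

mango: (45/177) × (43/45) × (4/45) × (36/45) × (11/45) ≈ 0.00422292
papaya: (105/177) × (89/105) × (37/105) × (77/105) × (47/105) ≈ 0.058162
guava: (27/177) × (8/27) × (23/27) × (7/27) × (7/27) ≈ 0.00258791
P(papaya | x) = 0.058162 / 0.06497283 ≈ 0.895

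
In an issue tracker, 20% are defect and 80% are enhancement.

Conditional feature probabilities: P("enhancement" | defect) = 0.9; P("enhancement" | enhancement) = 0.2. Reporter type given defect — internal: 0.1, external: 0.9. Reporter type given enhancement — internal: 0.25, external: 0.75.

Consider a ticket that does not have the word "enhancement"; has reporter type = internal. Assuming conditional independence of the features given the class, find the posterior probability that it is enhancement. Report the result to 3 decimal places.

0.988

defect: 0.2 × (1−0.9) × 0.1 = 0.002
enhancement: 0.8 × (1−0.2) × 0.25 = 0.16
P(enhancement | x) = 0.16 / 0.162 ≈ 0.988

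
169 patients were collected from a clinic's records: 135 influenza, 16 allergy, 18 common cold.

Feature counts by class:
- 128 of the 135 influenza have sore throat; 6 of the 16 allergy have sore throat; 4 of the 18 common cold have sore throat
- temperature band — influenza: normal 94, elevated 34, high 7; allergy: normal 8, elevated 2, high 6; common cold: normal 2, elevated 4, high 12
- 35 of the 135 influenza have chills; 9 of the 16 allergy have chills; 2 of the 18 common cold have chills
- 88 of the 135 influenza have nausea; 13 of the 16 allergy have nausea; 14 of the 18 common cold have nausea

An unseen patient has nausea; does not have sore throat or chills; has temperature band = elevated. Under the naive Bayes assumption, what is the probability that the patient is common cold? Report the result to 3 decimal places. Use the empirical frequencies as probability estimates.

influenza: (135/169) × (7/135) × (34/135) × (100/135) × (88/135) ≈ 0.005037
allergy: (16/169) × (10/16) × (2/16) × (7/16) × (13/16) ≈ 0.00262921
common cold: (18/169) × (14/18) × (4/18) × (16/18) × (14/18) ≈ 0.0127272
P(common cold | x) = 0.0127272 / 0.02039341 ≈ 0.624

0.624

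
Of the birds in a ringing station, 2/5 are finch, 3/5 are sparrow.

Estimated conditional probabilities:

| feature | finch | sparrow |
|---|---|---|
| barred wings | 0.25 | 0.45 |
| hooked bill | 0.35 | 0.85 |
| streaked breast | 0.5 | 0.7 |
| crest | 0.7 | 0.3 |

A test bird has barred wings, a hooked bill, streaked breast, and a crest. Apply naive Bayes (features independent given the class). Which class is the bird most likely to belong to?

finch: 0.4 × 0.25 × 0.35 × 0.5 × 0.7 = 0.01225
sparrow: 0.6 × 0.45 × 0.85 × 0.7 × 0.3 = 0.048195
Highest score → sparrow.

sparrow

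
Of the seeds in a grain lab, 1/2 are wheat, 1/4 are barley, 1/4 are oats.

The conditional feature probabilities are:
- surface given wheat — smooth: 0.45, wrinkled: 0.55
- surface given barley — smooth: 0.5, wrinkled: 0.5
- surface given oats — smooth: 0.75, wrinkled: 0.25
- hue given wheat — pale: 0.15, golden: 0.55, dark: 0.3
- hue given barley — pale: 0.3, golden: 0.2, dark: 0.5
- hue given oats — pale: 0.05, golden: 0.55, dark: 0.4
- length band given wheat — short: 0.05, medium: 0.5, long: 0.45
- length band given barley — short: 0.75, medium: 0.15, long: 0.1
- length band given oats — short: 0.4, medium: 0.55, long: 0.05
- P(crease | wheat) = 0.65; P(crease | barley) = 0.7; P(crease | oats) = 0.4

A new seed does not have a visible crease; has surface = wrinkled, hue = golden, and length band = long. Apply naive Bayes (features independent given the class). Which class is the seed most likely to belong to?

wheat: 0.5 × 0.55 × 0.55 × 0.45 × (1−0.65) = 0.023821875
barley: 0.25 × 0.5 × 0.2 × 0.1 × (1−0.7) = 0.00075
oats: 0.25 × 0.25 × 0.55 × 0.05 × (1−0.4) = 0.00103125
Highest score → wheat.

wheat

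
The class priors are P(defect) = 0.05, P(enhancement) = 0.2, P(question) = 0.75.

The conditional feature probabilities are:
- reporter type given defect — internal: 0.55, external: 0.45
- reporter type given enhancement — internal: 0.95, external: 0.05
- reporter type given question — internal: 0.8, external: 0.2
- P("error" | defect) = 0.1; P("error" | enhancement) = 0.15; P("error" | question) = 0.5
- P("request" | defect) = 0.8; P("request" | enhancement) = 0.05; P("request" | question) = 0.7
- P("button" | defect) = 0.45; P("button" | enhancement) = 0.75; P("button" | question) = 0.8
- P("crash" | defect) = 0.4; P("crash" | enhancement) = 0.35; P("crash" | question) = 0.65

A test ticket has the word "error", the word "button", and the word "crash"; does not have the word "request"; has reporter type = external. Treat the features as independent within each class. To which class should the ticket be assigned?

question

defect: 0.05 × 0.45 × 0.1 × (1−0.8) × 0.45 × 0.4 = 0.000081
enhancement: 0.2 × 0.05 × 0.15 × (1−0.05) × 0.75 × 0.35 = 0.0003740625
question: 0.75 × 0.2 × 0.5 × (1−0.7) × 0.8 × 0.65 = 0.0117
Highest score → question.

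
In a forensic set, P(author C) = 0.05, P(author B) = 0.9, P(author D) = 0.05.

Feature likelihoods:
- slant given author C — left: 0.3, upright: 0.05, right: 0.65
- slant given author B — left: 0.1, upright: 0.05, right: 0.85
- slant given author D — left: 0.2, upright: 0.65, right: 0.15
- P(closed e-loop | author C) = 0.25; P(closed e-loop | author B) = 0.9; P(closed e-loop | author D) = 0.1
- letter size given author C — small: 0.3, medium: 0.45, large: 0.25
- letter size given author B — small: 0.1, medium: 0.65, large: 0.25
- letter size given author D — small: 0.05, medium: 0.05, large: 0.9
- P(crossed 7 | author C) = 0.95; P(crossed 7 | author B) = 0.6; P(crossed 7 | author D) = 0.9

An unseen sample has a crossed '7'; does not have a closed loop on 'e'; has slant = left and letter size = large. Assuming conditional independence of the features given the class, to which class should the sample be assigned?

author D

author C: 0.05 × 0.3 × (1−0.25) × 0.25 × 0.95 = 0.002671875
author B: 0.9 × 0.1 × (1−0.9) × 0.25 × 0.6 = 0.00135
author D: 0.05 × 0.2 × (1−0.1) × 0.9 × 0.9 = 0.00729
Highest score → author D.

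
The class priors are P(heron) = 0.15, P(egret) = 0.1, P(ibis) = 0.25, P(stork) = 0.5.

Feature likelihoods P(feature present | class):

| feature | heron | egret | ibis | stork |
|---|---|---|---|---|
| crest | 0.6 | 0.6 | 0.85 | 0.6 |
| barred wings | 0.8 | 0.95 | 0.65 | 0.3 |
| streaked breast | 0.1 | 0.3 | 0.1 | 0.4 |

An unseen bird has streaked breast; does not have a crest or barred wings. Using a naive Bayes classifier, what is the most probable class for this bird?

stork

heron: 0.15 × (1−0.6) × (1−0.8) × 0.1 = 0.0012
egret: 0.1 × (1−0.6) × (1−0.95) × 0.3 = 0.0006
ibis: 0.25 × (1−0.85) × (1−0.65) × 0.1 = 0.0013125
stork: 0.5 × (1−0.6) × (1−0.3) × 0.4 = 0.056
Highest score → stork.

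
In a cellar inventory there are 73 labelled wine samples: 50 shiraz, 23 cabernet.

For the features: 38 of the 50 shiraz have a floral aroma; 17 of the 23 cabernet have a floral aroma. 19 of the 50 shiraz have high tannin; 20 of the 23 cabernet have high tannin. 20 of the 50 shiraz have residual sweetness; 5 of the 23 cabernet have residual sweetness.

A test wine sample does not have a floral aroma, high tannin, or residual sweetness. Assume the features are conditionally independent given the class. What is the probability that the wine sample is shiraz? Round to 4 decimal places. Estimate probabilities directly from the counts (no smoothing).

0.8794

shiraz: (50/73) × (12/50) × (31/50) × (30/50) ≈ 0.0611507
cabernet: (23/73) × (6/23) × (3/23) × (18/23) ≈ 0.00839009
P(shiraz | x) = 0.0611507 / 0.06954079 ≈ 0.8794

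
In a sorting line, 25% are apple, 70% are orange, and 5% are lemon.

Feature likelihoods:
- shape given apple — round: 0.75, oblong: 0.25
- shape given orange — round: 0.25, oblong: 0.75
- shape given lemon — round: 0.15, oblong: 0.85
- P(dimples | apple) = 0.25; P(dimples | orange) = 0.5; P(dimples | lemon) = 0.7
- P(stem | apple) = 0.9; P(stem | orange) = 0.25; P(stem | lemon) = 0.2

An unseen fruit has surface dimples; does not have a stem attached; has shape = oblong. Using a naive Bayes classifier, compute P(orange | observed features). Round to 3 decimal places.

0.886

apple: 0.25 × 0.25 × 0.25 × (1−0.9) = 0.0015625
orange: 0.7 × 0.75 × 0.5 × (1−0.25) = 0.196875
lemon: 0.05 × 0.85 × 0.7 × (1−0.2) = 0.0238
P(orange | x) = 0.196875 / 0.2222375 ≈ 0.886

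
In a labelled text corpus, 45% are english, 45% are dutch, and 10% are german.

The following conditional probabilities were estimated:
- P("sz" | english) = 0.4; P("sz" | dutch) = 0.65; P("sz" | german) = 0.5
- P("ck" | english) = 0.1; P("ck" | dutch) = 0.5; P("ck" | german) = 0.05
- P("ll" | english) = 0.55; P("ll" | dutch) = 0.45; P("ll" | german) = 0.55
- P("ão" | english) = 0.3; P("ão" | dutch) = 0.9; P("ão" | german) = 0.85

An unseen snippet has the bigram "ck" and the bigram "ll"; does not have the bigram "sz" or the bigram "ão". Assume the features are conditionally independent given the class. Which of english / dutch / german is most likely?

english

english: 0.45 × (1−0.4) × 0.1 × 0.55 × (1−0.3) = 0.010395
dutch: 0.45 × (1−0.65) × 0.5 × 0.45 × (1−0.9) = 0.00354375
german: 0.1 × (1−0.5) × 0.05 × 0.55 × (1−0.85) = 0.00020625
Highest score → english.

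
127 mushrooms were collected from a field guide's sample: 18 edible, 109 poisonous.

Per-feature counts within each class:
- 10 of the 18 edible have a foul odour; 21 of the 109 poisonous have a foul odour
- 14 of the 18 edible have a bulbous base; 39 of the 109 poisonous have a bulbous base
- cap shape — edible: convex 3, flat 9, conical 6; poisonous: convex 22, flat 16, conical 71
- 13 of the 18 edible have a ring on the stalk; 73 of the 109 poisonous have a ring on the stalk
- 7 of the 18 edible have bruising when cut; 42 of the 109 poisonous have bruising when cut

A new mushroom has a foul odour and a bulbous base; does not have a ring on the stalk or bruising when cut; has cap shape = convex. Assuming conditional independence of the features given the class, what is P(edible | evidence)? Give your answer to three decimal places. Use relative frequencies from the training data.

edible: (18/127) × (10/18) × (14/18) × (3/18) × (5/18) × (11/18) ≈ 0.00173268
poisonous: (109/127) × (21/109) × (39/109) × (22/109) × (36/109) × (67/109) ≈ 0.00242423
P(edible | x) = 0.00173268 / 0.00415691 ≈ 0.417

0.417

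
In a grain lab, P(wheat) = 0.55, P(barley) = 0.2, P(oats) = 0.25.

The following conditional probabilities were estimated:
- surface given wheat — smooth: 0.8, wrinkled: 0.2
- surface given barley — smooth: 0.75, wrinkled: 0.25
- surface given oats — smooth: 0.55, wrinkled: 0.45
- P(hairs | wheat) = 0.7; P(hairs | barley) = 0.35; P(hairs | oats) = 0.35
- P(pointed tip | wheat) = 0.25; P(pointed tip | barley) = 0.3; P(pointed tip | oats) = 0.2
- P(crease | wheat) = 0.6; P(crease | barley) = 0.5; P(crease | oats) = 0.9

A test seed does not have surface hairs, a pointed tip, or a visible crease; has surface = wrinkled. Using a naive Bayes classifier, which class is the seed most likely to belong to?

barley

wheat: 0.55 × 0.2 × (1−0.7) × (1−0.25) × (1−0.6) = 0.0099
barley: 0.2 × 0.25 × (1−0.35) × (1−0.3) × (1−0.5) = 0.011375
oats: 0.25 × 0.45 × (1−0.35) × (1−0.2) × (1−0.9) = 0.00585
Highest score → barley.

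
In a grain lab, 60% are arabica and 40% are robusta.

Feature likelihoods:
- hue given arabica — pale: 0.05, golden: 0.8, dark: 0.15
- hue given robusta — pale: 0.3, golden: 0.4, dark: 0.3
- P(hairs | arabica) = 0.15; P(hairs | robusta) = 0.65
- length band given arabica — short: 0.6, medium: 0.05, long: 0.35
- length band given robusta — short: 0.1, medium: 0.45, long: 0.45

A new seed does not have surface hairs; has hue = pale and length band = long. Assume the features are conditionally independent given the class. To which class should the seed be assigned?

robusta

arabica: 0.6 × 0.05 × (1−0.15) × 0.35 = 0.008925
robusta: 0.4 × 0.3 × (1−0.65) × 0.45 = 0.0189
Highest score → robusta.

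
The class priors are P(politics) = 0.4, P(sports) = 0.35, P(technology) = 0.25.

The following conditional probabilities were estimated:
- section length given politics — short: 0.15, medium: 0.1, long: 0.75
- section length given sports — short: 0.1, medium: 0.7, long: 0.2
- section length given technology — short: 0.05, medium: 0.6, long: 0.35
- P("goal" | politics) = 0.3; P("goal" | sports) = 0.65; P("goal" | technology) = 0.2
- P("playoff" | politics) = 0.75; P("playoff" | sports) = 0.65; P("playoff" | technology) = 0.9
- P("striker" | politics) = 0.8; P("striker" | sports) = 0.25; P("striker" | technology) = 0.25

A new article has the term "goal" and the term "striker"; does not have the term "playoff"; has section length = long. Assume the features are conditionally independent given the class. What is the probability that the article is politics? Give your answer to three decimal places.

0.803

politics: 0.4 × 0.75 × 0.3 × (1−0.75) × 0.8 = 0.018
sports: 0.35 × 0.2 × 0.65 × (1−0.65) × 0.25 = 0.00398125
technology: 0.25 × 0.35 × 0.2 × (1−0.9) × 0.25 = 0.0004375
P(politics | x) = 0.018 / 0.02241875 ≈ 0.803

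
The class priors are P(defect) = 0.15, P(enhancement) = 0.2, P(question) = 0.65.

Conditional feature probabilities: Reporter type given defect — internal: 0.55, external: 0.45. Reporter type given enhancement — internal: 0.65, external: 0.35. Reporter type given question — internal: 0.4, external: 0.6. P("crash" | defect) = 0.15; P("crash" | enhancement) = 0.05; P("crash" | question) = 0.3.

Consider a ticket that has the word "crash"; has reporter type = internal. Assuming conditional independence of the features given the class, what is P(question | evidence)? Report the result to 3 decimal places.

0.805

defect: 0.15 × 0.55 × 0.15 = 0.012375
enhancement: 0.2 × 0.65 × 0.05 = 0.0065
question: 0.65 × 0.4 × 0.3 = 0.078
P(question | x) = 0.078 / 0.096875 ≈ 0.805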